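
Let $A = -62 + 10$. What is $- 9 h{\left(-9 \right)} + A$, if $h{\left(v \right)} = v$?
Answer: $29$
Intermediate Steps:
$A = -52$
$- 9 h{\left(-9 \right)} + A = \left(-9\right) \left(-9\right) - 52 = 81 - 52 = 29$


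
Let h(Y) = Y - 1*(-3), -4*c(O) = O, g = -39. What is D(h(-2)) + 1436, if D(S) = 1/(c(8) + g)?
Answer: 58875/41 ≈ 1436.0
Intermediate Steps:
c(O) = -O/4
h(Y) = 3 + Y (h(Y) = Y + 3 = 3 + Y)
D(S) = -1/41 (D(S) = 1/(-1/4*8 - 39) = 1/(-2 - 39) = 1/(-41) = -1/41)
D(h(-2)) + 1436 = -1/41 + 1436 = 58875/41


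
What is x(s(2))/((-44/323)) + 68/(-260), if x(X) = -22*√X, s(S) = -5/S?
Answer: -17/65 + 323*I*√10/4 ≈ -0.26154 + 255.35*I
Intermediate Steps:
x(s(2))/((-44/323)) + 68/(-260) = (-22*I*√10/2)/((-44/323)) + 68/(-260) = (-22*I*√10/2)/((-44*1/323)) + 68*(-1/260) = (-11*I*√10)/(-44/323) - 17/65 = -11*I*√10*(-323/44) - 17/65 = 323*I*√10/4 - 17/65 = -17/65 + 323*I*√10/4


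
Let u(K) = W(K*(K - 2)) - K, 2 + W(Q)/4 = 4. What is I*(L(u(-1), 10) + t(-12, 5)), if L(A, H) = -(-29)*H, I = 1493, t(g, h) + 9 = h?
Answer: 426998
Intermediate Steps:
t(g, h) = -9 + h
W(Q) = 8 (W(Q) = -8 + 4*4 = -8 + 16 = 8)
u(K) = 8 - K
L(A, H) = 29*H
I*(L(u(-1), 10) + t(-12, 5)) = 1493*(29*10 + (-9 + 5)) = 1493*(290 - 4) = 1493*286 = 426998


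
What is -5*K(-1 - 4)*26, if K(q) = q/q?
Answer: -130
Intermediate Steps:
K(q) = 1
-5*K(-1 - 4)*26 = -5*1*26 = -5*26 = -130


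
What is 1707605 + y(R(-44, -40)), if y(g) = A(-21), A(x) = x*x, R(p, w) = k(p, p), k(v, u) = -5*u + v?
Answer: 1708046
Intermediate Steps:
k(v, u) = v - 5*u
R(p, w) = -4*p (R(p, w) = p - 5*p = -4*p)
A(x) = x**2
y(g) = 441 (y(g) = (-21)**2 = 441)
1707605 + y(R(-44, -40)) = 1707605 + 441 = 1708046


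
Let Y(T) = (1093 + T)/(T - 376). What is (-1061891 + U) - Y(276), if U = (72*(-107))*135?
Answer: -210191731/100 ≈ -2.1019e+6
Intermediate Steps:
U = -1040040 (U = -7704*135 = -1040040)
Y(T) = (1093 + T)/(-376 + T)
(-1061891 + U) - Y(276) = (-1061891 - 1040040) - (1093 + 276)/(-376 + 276) = -2101931 - 1369/(-100) = -2101931 - (-1)*1369/100 = -2101931 - 1*(-1369/100) = -2101931 + 1369/100 = -210191731/100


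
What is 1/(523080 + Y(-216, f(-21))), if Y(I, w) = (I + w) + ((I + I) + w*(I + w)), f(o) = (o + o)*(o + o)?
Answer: 1/3254868 ≈ 3.0723e-7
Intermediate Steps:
f(o) = 4*o² (f(o) = (2*o)*(2*o) = 4*o²)
Y(I, w) = w + 3*I + w*(I + w) (Y(I, w) = (I + w) + (2*I + w*(I + w)) = w + 3*I + w*(I + w))
1/(523080 + Y(-216, f(-21))) = 1/(523080 + (4*(-21)² + (4*(-21)²)² + 3*(-216) - 864*(-21)²)) = 1/(523080 + (4*441 + (4*441)² - 648 - 864*441)) = 1/(523080 + (1764 + 1764² - 648 - 216*1764)) = 1/(523080 + (1764 + 3111696 - 648 - 381024)) = 1/(523080 + 2731788) = 1/3254868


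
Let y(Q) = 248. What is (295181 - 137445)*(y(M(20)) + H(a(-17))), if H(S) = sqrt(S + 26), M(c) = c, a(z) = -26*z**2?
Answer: 39118528 + 3785664*I*sqrt(13) ≈ 3.9119e+7 + 1.3649e+7*I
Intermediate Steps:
H(S) = sqrt(26 + S)
(295181 - 137445)*(y(M(20)) + H(a(-17))) = (295181 - 137445)*(248 + sqrt(26 - 26*(-17)**2)) = 157736*(248 + sqrt(26 - 26*289)) = 157736*(248 + sqrt(26 - 7514)) = 157736*(248 + sqrt(-7488)) = 157736*(248 + 24*I*sqrt(13)) = 39118528 + 3785664*I*sqrt(13)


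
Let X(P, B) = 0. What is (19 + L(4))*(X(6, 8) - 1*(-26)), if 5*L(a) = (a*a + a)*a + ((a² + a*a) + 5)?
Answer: 5512/5 ≈ 1102.4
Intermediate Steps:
L(a) = 1 + 2*a²/5 + a*(a + a²)/5 (L(a) = ((a*a + a)*a + ((a² + a*a) + 5))/5 = ((a² + a)*a + ((a² + a²) + 5))/5 = ((a + a²)*a + (2*a² + 5))/5 = (a*(a + a²) + (5 + 2*a²))/5 = (5 + 2*a² + a*(a + a²))/5 = 1 + 2*a²/5 + a*(a + a²)/5)
(19 + L(4))*(X(6, 8) - 1*(-26)) = (19 + (1 + (⅕)*4³ + (⅗)*4²))*(0 - 1*(-26)) = (19 + (1 + (⅕)*64 + (⅗)*16))*(0 + 26) = (19 + (1 + 64/5 + 48/5))*26 = (19 + 117/5)*26 = (212/5)*26 = 5512/5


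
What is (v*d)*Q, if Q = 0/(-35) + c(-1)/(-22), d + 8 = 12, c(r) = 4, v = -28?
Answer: 224/11 ≈ 20.364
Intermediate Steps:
d = 4 (d = -8 + 12 = 4)
Q = -2/11 (Q = 0/(-35) + 4/(-22) = 0*(-1/35) + 4*(-1/22) = 0 - 2/11 = -2/11 ≈ -0.18182)
(v*d)*Q = -28*4*(-2/11) = -112*(-2/11) = 224/11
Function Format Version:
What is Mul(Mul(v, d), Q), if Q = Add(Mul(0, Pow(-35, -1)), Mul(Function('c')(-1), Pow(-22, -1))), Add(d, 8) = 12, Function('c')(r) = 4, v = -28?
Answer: Rational(224, 11) ≈ 20.364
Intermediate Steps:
d = 4 (d = Add(-8, 12) = 4)
Q = Rational(-2, 11) (Q = Add(Mul(0, Pow(-35, -1)), Mul(4, Pow(-22, -1))) = Add(Mul(0, Rational(-1, 35)), Mul(4, Rational(-1, 22))) = Add(0, Rational(-2, 11)) = Rational(-2, 11) ≈ -0.18182)
Mul(Mul(v, d), Q) = Mul(Mul(-28, 4), Rational(-2, 11)) = Mul(-112, Rational(-2, 11)) = Rational(224, 11)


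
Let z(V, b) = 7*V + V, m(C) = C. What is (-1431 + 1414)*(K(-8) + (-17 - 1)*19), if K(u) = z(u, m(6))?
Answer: 6902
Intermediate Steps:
z(V, b) = 8*V
K(u) = 8*u
(-1431 + 1414)*(K(-8) + (-17 - 1)*19) = (-1431 + 1414)*(8*(-8) + (-17 - 1)*19) = -17*(-64 - 18*19) = -17*(-64 - 342) = -17*(-406) = 6902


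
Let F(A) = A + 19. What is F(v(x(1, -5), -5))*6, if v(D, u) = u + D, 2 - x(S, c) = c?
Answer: 126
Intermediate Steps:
x(S, c) = 2 - c
v(D, u) = D + u
F(A) = 19 + A
F(v(x(1, -5), -5))*6 = (19 + ((2 - 1*(-5)) - 5))*6 = (19 + ((2 + 5) - 5))*6 = (19 + (7 - 5))*6 = (19 + 2)*6 = 21*6 = 126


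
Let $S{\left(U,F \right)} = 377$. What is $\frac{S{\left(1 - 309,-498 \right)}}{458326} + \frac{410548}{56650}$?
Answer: $\frac{8553917259}{1180189450} \approx 7.2479$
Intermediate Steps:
$\frac{S{\left(1 - 309,-498 \right)}}{458326} + \frac{410548}{56650} = \frac{377}{458326} + \frac{410548}{56650} = 377 \cdot \frac{1}{458326} + 410548 \cdot \frac{1}{56650} = \frac{377}{458326} + \frac{205274}{28325} = \frac{8553917259}{1180189450}$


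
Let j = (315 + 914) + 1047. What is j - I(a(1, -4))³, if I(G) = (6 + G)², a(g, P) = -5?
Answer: 2275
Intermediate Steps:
j = 2276 (j = 1229 + 1047 = 2276)
j - I(a(1, -4))³ = 2276 - ((6 - 5)²)³ = 2276 - (1²)³ = 2276 - 1*1³ = 2276 - 1*1 = 2276 - 1 = 2275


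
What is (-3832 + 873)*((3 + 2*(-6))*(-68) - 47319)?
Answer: 138206013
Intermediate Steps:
(-3832 + 873)*((3 + 2*(-6))*(-68) - 47319) = -2959*((3 - 12)*(-68) - 47319) = -2959*(-9*(-68) - 47319) = -2959*(612 - 47319) = -2959*(-46707) = 138206013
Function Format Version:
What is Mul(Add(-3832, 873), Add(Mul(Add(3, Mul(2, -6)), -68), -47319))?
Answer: 138206013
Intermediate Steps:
Mul(Add(-3832, 873), Add(Mul(Add(3, Mul(2, -6)), -68), -47319)) = Mul(-2959, Add(Mul(Add(3, -12), -68), -47319)) = Mul(-2959, Add(Mul(-9, -68), -47319)) = Mul(-2959, Add(612, -47319)) = Mul(-2959, -46707) = 138206013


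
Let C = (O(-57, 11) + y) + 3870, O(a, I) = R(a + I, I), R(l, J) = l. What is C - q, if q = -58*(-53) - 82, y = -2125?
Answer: -1293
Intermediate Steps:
O(a, I) = I + a (O(a, I) = a + I = I + a)
C = 1699 (C = ((11 - 57) - 2125) + 3870 = (-46 - 2125) + 3870 = -2171 + 3870 = 1699)
q = 2992 (q = 3074 - 82 = 2992)
C - q = 1699 - 1*2992 = 1699 - 2992 = -1293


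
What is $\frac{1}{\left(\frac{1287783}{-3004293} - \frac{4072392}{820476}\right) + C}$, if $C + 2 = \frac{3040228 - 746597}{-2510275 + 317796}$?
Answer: $- \frac{50040294225900159}{422251711797424276} \approx -0.11851$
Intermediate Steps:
$C = - \frac{6678589}{2192479}$ ($C = -2 + \frac{3040228 - 746597}{-2510275 + 317796} = -2 + \frac{2293631}{-2192479} = -2 + 2293631 \left(- \frac{1}{2192479}\right) = -2 - \frac{2293631}{2192479} = - \frac{6678589}{2192479} \approx -3.0461$)
$\frac{1}{\left(\frac{1287783}{-3004293} - \frac{4072392}{820476}\right) + C} = \frac{1}{\left(\frac{1287783}{-3004293} - \frac{4072392}{820476}\right) - \frac{6678589}{2192479}} = \frac{1}{\left(1287783 \left(- \frac{1}{3004293}\right) - \frac{113122}{22791}\right) - \frac{6678589}{2192479}} = \frac{1}{\left(- \frac{429261}{1001431} - \frac{113122}{22791}\right) - \frac{6678589}{2192479}} = \frac{1}{- \frac{123067165033}{22823613921} - \frac{6678589}{2192479}} = \frac{1}{- \frac{422251711797424276}{50040294225900159}} = - \frac{50040294225900159}{422251711797424276}$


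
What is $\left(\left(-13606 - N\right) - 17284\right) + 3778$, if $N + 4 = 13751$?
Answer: $-40859$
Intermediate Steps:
$N = 13747$ ($N = -4 + 13751 = 13747$)
$\left(\left(-13606 - N\right) - 17284\right) + 3778 = \left(\left(-13606 - 13747\right) - 17284\right) + 3778 = \left(-27353 - 17284\right) + 3778 = -44637 + 3778 = -40859$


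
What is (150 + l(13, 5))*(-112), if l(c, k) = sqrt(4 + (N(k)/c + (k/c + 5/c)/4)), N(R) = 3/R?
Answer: -16800 - 56*sqrt(71630)/65 ≈ -17031.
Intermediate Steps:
l(c, k) = sqrt(4 + 5/(4*c) + 3/(c*k) + k/(4*c)) (l(c, k) = sqrt(4 + ((3/k)/c + (k/c + 5/c)/4)) = sqrt(4 + (3/(c*k) + (5/c + k/c)*(1/4))) = sqrt(4 + (3/(c*k) + (5/(4*c) + k/(4*c)))) = sqrt(4 + (5/(4*c) + 3/(c*k) + k/(4*c))) = sqrt(4 + 5/(4*c) + 3/(c*k) + k/(4*c)))
(150 + l(13, 5))*(-112) = (150 + sqrt((12 + 5*(5 + 5 + 16*13))/(13*5))/2)*(-112) = (150 + sqrt((1/13)*(1/5)*(12 + 5*(5 + 5 + 208)))/2)*(-112) = (150 + sqrt((1/13)*(1/5)*(12 + 5*218))/2)*(-112) = (150 + sqrt((1/13)*(1/5)*(12 + 1090))/2)*(-112) = (150 + sqrt((1/13)*(1/5)*1102)/2)*(-112) = (150 + sqrt(1102/65)/2)*(-112) = (150 + (sqrt(71630)/65)/2)*(-112) = (150 + sqrt(71630)/130)*(-112) = -16800 - 56*sqrt(71630)/65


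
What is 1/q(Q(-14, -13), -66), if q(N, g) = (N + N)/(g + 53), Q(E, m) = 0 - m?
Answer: -1/2 ≈ -0.50000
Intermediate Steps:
Q(E, m) = -m
q(N, g) = 2*N/(53 + g) (q(N, g) = (2*N)/(53 + g) = 2*N/(53 + g))
1/q(Q(-14, -13), -66) = 1/(2*(-1*(-13))/(53 - 66)) = 1/(2*13/(-13)) = 1/(2*13*(-1/13)) = 1/(-2) = -1/2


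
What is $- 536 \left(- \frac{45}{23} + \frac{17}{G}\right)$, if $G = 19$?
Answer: $\frac{248704}{437} \approx 569.12$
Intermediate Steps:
$- 536 \left(- \frac{45}{23} + \frac{17}{G}\right) = - 536 \left(- \frac{45}{23} + \frac{17}{19}\right) = \left(-536\right) \left(- \frac{464}{437}\right) = \frac{248704}{437}$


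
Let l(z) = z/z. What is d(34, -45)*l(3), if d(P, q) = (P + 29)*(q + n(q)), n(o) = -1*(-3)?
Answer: -2646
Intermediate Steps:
n(o) = 3
d(P, q) = (3 + q)*(29 + P) (d(P, q) = (P + 29)*(q + 3) = (29 + P)*(3 + q) = (3 + q)*(29 + P))
l(z) = 1
d(34, -45)*l(3) = (87 + 3*34 + 29*(-45) + 34*(-45))*1 = (87 + 102 - 1305 - 1530)*1 = -2646*1 = -2646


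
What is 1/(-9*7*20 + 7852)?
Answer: 1/6592 ≈ 0.00015170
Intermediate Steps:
1/(-9*7*20 + 7852) = 1/(-63*20 + 7852) = 1/(-1260 + 7852) = 1/6592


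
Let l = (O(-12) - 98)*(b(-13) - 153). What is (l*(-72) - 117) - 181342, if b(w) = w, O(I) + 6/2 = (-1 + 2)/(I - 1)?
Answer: -18063895/13 ≈ -1.3895e+6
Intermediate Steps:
O(I) = -3 + 1/(-1 + I) (O(I) = -3 + (-1 + 2)/(I - 1) = -3 + 1/(-1 + I))
l = 218124/13 (l = ((4 - 3*(-12))/(-1 - 12) - 98)*(-13 - 153) = ((4 + 36)/(-13) - 98)*(-166) = (-1/13*40 - 98)*(-166) = (-40/13 - 98)*(-166) = -1314/13*(-166) = 218124/13 ≈ 16779.)
(l*(-72) - 117) - 181342 = ((218124/13)*(-72) - 117) - 181342 = (-15704928/13 - 117) - 181342 = -15706449/13 - 181342 = -18063895/13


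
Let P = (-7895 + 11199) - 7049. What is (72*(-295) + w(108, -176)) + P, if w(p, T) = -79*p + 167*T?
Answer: -62909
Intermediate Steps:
P = -3745 (P = 3304 - 7049 = -3745)
(72*(-295) + w(108, -176)) + P = (72*(-295) + (-79*108 + 167*(-176))) - 3745 = (-21240 + (-8532 - 29392)) - 3745 = (-21240 - 37924) - 3745 = -59164 - 3745 = -62909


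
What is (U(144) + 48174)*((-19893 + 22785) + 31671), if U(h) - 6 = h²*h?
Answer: 104869810332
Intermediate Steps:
U(h) = 6 + h³ (U(h) = 6 + h²*h = 6 + h³)
(U(144) + 48174)*((-19893 + 22785) + 31671) = ((6 + 144³) + 48174)*((-19893 + 22785) + 31671) = ((6 + 2985984) + 48174)*(2892 + 31671) = (2985990 + 48174)*34563 = 3034164*34563 = 104869810332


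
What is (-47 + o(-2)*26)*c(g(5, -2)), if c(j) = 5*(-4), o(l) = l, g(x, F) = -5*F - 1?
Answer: 1980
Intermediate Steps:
g(x, F) = -1 - 5*F
c(j) = -20
(-47 + o(-2)*26)*c(g(5, -2)) = (-47 - 2*26)*(-20) = (-47 - 52)*(-20) = -99*(-20) = 1980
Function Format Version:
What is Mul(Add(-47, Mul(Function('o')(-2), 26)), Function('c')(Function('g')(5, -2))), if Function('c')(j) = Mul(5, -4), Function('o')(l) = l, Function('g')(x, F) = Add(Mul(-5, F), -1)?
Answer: 1980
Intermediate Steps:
Function('g')(x, F) = Add(-1, Mul(-5, F))
Function('c')(j) = -20
Mul(Add(-47, Mul(Function('o')(-2), 26)), Function('c')(Function('g')(5, -2))) = Mul(Add(-47, Mul(-2, 26)), -20) = Mul(Add(-47, -52), -20) = Mul(-99, -20) = 1980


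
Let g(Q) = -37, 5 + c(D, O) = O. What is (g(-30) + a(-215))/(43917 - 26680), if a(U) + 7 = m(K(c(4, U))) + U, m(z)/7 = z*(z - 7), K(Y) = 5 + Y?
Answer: 333851/17237 ≈ 19.368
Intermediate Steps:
c(D, O) = -5 + O
m(z) = 7*z*(-7 + z) (m(z) = 7*(z*(z - 7)) = 7*(z*(-7 + z)) = 7*z*(-7 + z))
a(U) = -7 + U + 7*U*(-7 + U) (a(U) = -7 + (7*(5 + (-5 + U))*(-7 + (5 + (-5 + U))) + U) = -7 + (7*U*(-7 + U) + U) = -7 + (U + 7*U*(-7 + U)) = -7 + U + 7*U*(-7 + U))
(g(-30) + a(-215))/(43917 - 26680) = (-37 + (-7 - 215 + 7*(-215)*(-7 - 215)))/(43917 - 26680) = (-37 + (-7 - 215 + 7*(-215)*(-222)))/17237 = (-37 + (-7 - 215 + 334110))*(1/17237) = (-37 + 333888)*(1/17237) = 333851*(1/17237) = 333851/17237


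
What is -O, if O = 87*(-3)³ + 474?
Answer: 1875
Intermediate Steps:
O = -1875 (O = 87*(-27) + 474 = -2349 + 474 = -1875)
-O = -1*(-1875) = 1875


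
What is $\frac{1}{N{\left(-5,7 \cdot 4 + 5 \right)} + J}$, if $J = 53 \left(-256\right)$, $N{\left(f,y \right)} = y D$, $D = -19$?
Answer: $- \frac{1}{14195} \approx -7.0447 \cdot 10^{-5}$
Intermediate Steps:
$N{\left(f,y \right)} = - 19 y$ ($N{\left(f,y \right)} = y \left(-19\right) = - 19 y$)
$J = -13568$
$\frac{1}{N{\left(-5,7 \cdot 4 + 5 \right)} + J} = \frac{1}{- 19 \left(7 \cdot 4 + 5\right) - 13568} = \frac{1}{- 19 \left(28 + 5\right) - 13568} = \frac{1}{\left(-19\right) 33 - 13568} = \frac{1}{-627 - 13568} = \frac{1}{-14195} = - \frac{1}{14195}$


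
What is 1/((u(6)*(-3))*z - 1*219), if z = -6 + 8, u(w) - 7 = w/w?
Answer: -1/267 ≈ -0.0037453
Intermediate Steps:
u(w) = 8 (u(w) = 7 + w/w = 7 + 1 = 8)
z = 2
1/((u(6)*(-3))*z - 1*219) = 1/((8*(-3))*2 - 1*219) = 1/(-24*2 - 219) = 1/(-48 - 219) = 1/(-267) = -1/267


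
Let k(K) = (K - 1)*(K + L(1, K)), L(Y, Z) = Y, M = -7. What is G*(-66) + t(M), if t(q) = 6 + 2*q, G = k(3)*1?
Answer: -536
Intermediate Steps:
k(K) = (1 + K)*(-1 + K) (k(K) = (K - 1)*(K + 1) = (-1 + K)*(1 + K) = (1 + K)*(-1 + K))
G = 8 (G = (-1 + 3**2)*1 = (-1 + 9)*1 = 8*1 = 8)
G*(-66) + t(M) = 8*(-66) + (6 + 2*(-7)) = -528 + (6 - 14) = -528 - 8 = -536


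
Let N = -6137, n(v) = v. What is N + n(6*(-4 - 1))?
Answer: -6167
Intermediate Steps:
N + n(6*(-4 - 1)) = -6137 + 6*(-4 - 1) = -6137 + 6*(-5) = -6137 - 30 = -6167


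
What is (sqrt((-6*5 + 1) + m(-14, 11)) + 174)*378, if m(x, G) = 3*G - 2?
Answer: 65772 + 378*sqrt(2) ≈ 66307.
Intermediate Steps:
m(x, G) = -2 + 3*G
(sqrt((-6*5 + 1) + m(-14, 11)) + 174)*378 = (sqrt((-6*5 + 1) + (-2 + 3*11)) + 174)*378 = (sqrt((-30 + 1) + (-2 + 33)) + 174)*378 = (sqrt(-29 + 31) + 174)*378 = (sqrt(2) + 174)*378 = (174 + sqrt(2))*378 = 65772 + 378*sqrt(2)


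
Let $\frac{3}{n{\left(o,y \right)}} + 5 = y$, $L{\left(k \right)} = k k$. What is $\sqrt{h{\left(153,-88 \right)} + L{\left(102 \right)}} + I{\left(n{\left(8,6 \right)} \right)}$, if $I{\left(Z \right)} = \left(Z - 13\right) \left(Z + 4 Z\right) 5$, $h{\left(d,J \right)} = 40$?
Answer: $-750 + 2 \sqrt{2611} \approx -647.8$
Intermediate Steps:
$L{\left(k \right)} = k^{2}$
$n{\left(o,y \right)} = \frac{3}{-5 + y}$
$I{\left(Z \right)} = 25 Z \left(-13 + Z\right)$ ($I{\left(Z \right)} = \left(Z - 13\right) 5 Z 5 = \left(-13 + Z\right) 25 Z = 25 Z \left(-13 + Z\right)$)
$\sqrt{h{\left(153,-88 \right)} + L{\left(102 \right)}} + I{\left(n{\left(8,6 \right)} \right)} = \sqrt{40 + 102^{2}} + 25 \frac{3}{-5 + 6} \left(-13 + \frac{3}{-5 + 6}\right) = \sqrt{40 + 10404} + 25 \cdot \frac{3}{1} \left(-13 + \frac{3}{1}\right) = \sqrt{10444} + 25 \cdot 3 \cdot 1 \left(-13 + 3 \cdot 1\right) = 2 \sqrt{2611} + 25 \cdot 3 \left(-13 + 3\right) = 2 \sqrt{2611} + 25 \cdot 3 \left(-10\right) = 2 \sqrt{2611} - 750 = -750 + 2 \sqrt{2611}$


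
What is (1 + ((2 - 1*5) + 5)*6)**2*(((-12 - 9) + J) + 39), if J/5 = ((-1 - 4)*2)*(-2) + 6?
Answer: 25012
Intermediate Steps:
J = 130 (J = 5*(((-1 - 4)*2)*(-2) + 6) = 5*(-5*2*(-2) + 6) = 5*(-10*(-2) + 6) = 5*(20 + 6) = 5*26 = 130)
(1 + ((2 - 1*5) + 5)*6)**2*(((-12 - 9) + J) + 39) = (1 + ((2 - 1*5) + 5)*6)**2*(((-12 - 9) + 130) + 39) = (1 + ((2 - 5) + 5)*6)**2*((-21 + 130) + 39) = (1 + (-3 + 5)*6)**2*(109 + 39) = (1 + 2*6)**2*148 = (1 + 12)**2*148 = 13**2*148 = 169*148 = 25012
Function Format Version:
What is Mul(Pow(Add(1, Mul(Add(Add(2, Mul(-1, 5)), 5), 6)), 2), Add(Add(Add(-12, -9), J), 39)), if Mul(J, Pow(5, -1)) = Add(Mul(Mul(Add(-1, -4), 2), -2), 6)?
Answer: 25012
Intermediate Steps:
J = 130 (J = Mul(5, Add(Mul(Mul(Add(-1, -4), 2), -2), 6)) = Mul(5, Add(Mul(Mul(-5, 2), -2), 6)) = Mul(5, Add(Mul(-10, -2), 6)) = Mul(5, Add(20, 6)) = Mul(5, 26) = 130)
Mul(Pow(Add(1, Mul(Add(Add(2, Mul(-1, 5)), 5), 6)), 2), Add(Add(Add(-12, -9), J), 39)) = Mul(Pow(Add(1, Mul(Add(Add(2, Mul(-1, 5)), 5), 6)), 2), Add(Add(Add(-12, -9), 130), 39)) = Mul(Pow(Add(1, Mul(Add(Add(2, -5), 5), 6)), 2), Add(Add(-21, 130), 39)) = Mul(Pow(Add(1, Mul(Add(-3, 5), 6)), 2), Add(109, 39)) = Mul(Pow(Add(1, Mul(2, 6)), 2), 148) = Mul(Pow(Add(1, 12), 2), 148) = Mul(Pow(13, 2), 148) = Mul(169, 148) = 25012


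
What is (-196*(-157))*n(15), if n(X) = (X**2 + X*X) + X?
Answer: 14308980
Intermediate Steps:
n(X) = X + 2*X**2 (n(X) = (X**2 + X**2) + X = 2*X**2 + X = X + 2*X**2)
(-196*(-157))*n(15) = (-196*(-157))*(15*(1 + 2*15)) = 30772*(15*(1 + 30)) = 30772*(15*31) = 30772*465 = 14308980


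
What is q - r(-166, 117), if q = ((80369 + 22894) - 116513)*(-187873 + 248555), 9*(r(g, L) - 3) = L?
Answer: -804036516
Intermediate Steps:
r(g, L) = 3 + L/9
q = -804036500 (q = (103263 - 116513)*60682 = -13250*60682 = -804036500)
q - r(-166, 117) = -804036500 - (3 + (⅑)*117) = -804036500 - (3 + 13) = -804036500 - 1*16 = -804036500 - 16 = -804036516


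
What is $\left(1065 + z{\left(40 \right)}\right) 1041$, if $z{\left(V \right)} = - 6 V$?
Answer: $858825$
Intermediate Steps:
$\left(1065 + z{\left(40 \right)}\right) 1041 = \left(1065 - 240\right) 1041 = 825 \cdot 1041 = 858825$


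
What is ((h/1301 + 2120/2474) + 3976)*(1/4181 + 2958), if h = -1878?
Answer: 79123896564336514/6728637997 ≈ 1.1759e+7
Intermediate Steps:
((h/1301 + 2120/2474) + 3976)*(1/4181 + 2958) = ((-1878/1301 + 2120/2474) + 3976)*(1/4181 + 2958) = ((-1878*1/1301 + 2120*(1/2474)) + 3976)*(1/4181 + 2958) = ((-1878/1301 + 1060/1237) + 3976)*(12367399/4181) = (-944026/1609337 + 3976)*(12367399/4181) = (6397779886/1609337)*(12367399/4181) = 79123896564336514/6728637997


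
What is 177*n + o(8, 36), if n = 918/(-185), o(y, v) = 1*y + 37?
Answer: -154161/185 ≈ -833.30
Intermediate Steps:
o(y, v) = 37 + y (o(y, v) = y + 37 = 37 + y)
n = -918/185 (n = 918*(-1/185) = -918/185 ≈ -4.9622)
177*n + o(8, 36) = 177*(-918/185) + (37 + 8) = -162486/185 + 45 = -154161/185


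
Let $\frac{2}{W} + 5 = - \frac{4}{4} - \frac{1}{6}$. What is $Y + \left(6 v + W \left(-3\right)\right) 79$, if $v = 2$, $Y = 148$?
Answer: $\frac{43396}{37} \approx 1172.9$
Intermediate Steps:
$W = - \frac{12}{37}$ ($W = \frac{2}{-5 - \left(\frac{1}{6} + 1\right)} = \frac{2}{-5 - \frac{7}{6}} = \frac{2}{- \frac{37}{6}} = 2 \left(- \frac{6}{37}\right) = - \frac{12}{37} \approx -0.32432$)
$Y + \left(6 v + W \left(-3\right)\right) 79 = 148 + \left(6 \cdot 2 - - \frac{36}{37}\right) 79 = 148 + \left(12 + \frac{36}{37}\right) 79 = 148 + \frac{480}{37} \cdot 79 = 148 + \frac{37920}{37} = \frac{43396}{37}$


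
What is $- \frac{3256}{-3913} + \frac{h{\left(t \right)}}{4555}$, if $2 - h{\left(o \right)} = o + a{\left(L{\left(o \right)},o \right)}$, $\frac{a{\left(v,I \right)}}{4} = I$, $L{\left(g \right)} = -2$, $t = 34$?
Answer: $\frac{14173696}{17823715} \approx 0.79522$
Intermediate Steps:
$a{\left(v,I \right)} = 4 I$
$h{\left(o \right)} = 2 - 5 o$ ($h{\left(o \right)} = 2 - \left(o + 4 o\right) = 2 - 5 o$)
$- \frac{3256}{-3913} + \frac{h{\left(t \right)}}{4555} = - \frac{3256}{-3913} + \frac{2 - 170}{4555} = \left(-3256\right) \left(- \frac{1}{3913}\right) + \left(2 - 170\right) \frac{1}{4555} = \frac{3256}{3913} - \frac{168}{4555} = \frac{14173696}{17823715}$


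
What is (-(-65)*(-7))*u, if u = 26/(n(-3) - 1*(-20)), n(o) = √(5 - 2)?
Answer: -236600/397 + 11830*√3/397 ≈ -544.36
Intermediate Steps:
n(o) = √3
u = 26/(20 + √3) (u = 26/(√3 - 1*(-20)) = 26/(√3 + 20) = 26/(20 + √3) ≈ 1.1964)
(-(-65)*(-7))*u = (-(-65)*(-7))*(520/397 - 26*√3/397) = (-13*35)*(520/397 - 26*√3/397) = -455*(520/397 - 26*√3/397) = -236600/397 + 11830*√3/397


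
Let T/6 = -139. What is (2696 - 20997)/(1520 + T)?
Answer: -18301/686 ≈ -26.678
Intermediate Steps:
T = -834 (T = 6*(-139) = -834)
(2696 - 20997)/(1520 + T) = (2696 - 20997)/(1520 - 834) = -18301/686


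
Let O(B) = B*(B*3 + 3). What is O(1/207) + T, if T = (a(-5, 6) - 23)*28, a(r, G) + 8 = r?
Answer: -14397056/14283 ≈ -1008.0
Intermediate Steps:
a(r, G) = -8 + r
T = -1008 (T = ((-8 - 5) - 23)*28 = (-13 - 23)*28 = -36*28 = -1008)
O(B) = B*(3 + 3*B) (O(B) = B*(3*B + 3) = B*(3 + 3*B))
O(1/207) + T = 3*(1 + 1/207)/207 - 1008 = 3*(1/207)*(1 + 1/207) - 1008 = 3*(1/207)*(208/207) - 1008 = 208/14283 - 1008 = -14397056/14283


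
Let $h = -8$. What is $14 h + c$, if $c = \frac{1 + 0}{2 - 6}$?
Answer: $- \frac{449}{4} \approx -112.25$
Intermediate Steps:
$c = - \frac{1}{4}$ ($c = 1 \frac{1}{-4} = 1 \left(- \frac{1}{4}\right) = - \frac{1}{4} \approx -0.25$)
$14 h + c = 14 \left(-8\right) - \frac{1}{4} = -112 - \frac{1}{4} = - \frac{449}{4}$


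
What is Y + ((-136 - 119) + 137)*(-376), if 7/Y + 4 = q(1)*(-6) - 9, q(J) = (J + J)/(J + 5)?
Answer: 665513/15 ≈ 44368.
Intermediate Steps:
q(J) = 2*J/(5 + J) (q(J) = (2*J)/(5 + J) = 2*J/(5 + J))
Y = -7/15 (Y = 7/(-4 + ((2*1/(5 + 1))*(-6) - 9)) = 7/(-4 + ((2*1/6)*(-6) - 9)) = 7/(-4 + ((2*1*(1/6))*(-6) - 9)) = 7/(-4 + ((1/3)*(-6) - 9)) = 7/(-4 + (-2 - 9)) = 7/(-4 - 11) = 7/(-15) = 7*(-1/15) = -7/15 ≈ -0.46667)
Y + ((-136 - 119) + 137)*(-376) = -7/15 + ((-136 - 119) + 137)*(-376) = -7/15 + (-255 + 137)*(-376) = -7/15 - 118*(-376) = -7/15 + 44368 = 665513/15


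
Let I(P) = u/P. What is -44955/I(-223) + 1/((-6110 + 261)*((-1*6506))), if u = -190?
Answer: -19074297398701/361509143 ≈ -52763.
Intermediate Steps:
I(P) = -190/P
-44955/I(-223) + 1/((-6110 + 261)*((-1*6506))) = -44955/((-190/(-223))) + 1/((-6110 + 261)*((-1*6506))) = -44955/((-190*(-1/223))) + 1/(-5849*(-6506)) = -44955/190/223 - 1/5849*(-1/6506) = -44955*223/190 + 1/38053594 = -2004993/38 + 1/38053594 = -19074297398701/361509143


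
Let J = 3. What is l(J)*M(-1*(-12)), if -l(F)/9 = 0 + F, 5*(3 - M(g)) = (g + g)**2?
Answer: 15147/5 ≈ 3029.4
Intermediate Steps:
M(g) = 3 - 4*g**2/5 (M(g) = 3 - (g + g)**2/5 = 3 - 4*g**2/5)
l(F) = -9*F (l(F) = -9*(0 + F) = -9*F)
l(J)*M(-1*(-12)) = (-9*3)*(3 - 4*(-1*(-12))**2/5) = -27*(3 - 4/5*12**2) = -27*(3 - 4/5*144) = -27*(3 - 576/5) = -27*(-561/5) = 15147/5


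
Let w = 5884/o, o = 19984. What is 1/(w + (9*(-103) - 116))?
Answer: -4996/5209357 ≈ -0.00095904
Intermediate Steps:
w = 1471/4996 (w = 5884/19984 = 5884*(1/19984) = 1471/4996 ≈ 0.29444)
1/(w + (9*(-103) - 116)) = 1/(1471/4996 + (9*(-103) - 116)) = 1/(1471/4996 + (-927 - 116)) = 1/(1471/4996 - 1043) = 1/(-5209357/4996) = -4996/5209357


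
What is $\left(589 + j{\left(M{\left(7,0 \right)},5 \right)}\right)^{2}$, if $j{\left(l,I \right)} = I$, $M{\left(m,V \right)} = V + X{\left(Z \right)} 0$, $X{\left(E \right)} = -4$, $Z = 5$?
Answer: $352836$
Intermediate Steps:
$M{\left(m,V \right)} = V$ ($M{\left(m,V \right)} = V - 0 = V + 0 = V$)
$\left(589 + j{\left(M{\left(7,0 \right)},5 \right)}\right)^{2} = \left(589 + 5\right)^{2} = 594^{2} = 352836$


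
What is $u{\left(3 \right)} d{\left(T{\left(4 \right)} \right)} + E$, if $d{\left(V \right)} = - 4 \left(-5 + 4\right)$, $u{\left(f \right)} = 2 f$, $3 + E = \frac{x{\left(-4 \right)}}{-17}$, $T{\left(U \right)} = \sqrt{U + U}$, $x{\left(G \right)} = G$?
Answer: $\frac{361}{17} \approx 21.235$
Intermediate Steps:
$T{\left(U \right)} = \sqrt{2} \sqrt{U}$ ($T{\left(U \right)} = \sqrt{2 U} = \sqrt{2} \sqrt{U}$)
$E = - \frac{47}{17}$ ($E = -3 - \frac{4}{-17} = -3 - - \frac{4}{17} = -3 + \frac{4}{17} = - \frac{47}{17} \approx -2.7647$)
$d{\left(V \right)} = 4$ ($d{\left(V \right)} = \left(-4\right) \left(-1\right) = 4$)
$u{\left(3 \right)} d{\left(T{\left(4 \right)} \right)} + E = 2 \cdot 3 \cdot 4 - \frac{47}{17} = 6 \cdot 4 - \frac{47}{17} = 24 - \frac{47}{17} = \frac{361}{17}$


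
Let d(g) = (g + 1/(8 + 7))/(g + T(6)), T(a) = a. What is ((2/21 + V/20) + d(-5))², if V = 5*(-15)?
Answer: 13010449/176400 ≈ 73.755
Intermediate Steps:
V = -75
d(g) = (1/15 + g)/(6 + g) (d(g) = (g + 1/(8 + 7))/(g + 6) = (g + 1/15)/(6 + g) = (1/15 + g)/(6 + g))
((2/21 + V/20) + d(-5))² = ((2/21 - 75/20) + (1/15 - 5)/(6 - 5))² = ((2*(1/21) - 75*1/20) - 74/15/1)² = ((2/21 - 15/4) + 1*(-74/15))² = (-307/84 - 74/15)² = (-3607/420)² = 13010449/176400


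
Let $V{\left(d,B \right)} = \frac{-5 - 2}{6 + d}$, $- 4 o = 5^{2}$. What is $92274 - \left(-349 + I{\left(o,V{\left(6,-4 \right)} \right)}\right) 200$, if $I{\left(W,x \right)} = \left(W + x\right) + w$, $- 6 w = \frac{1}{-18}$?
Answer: $\frac{4412848}{27} \approx 1.6344 \cdot 10^{5}$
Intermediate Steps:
$o = - \frac{25}{4}$ ($o = - \frac{5^{2}}{4} = \left(- \frac{1}{4}\right) 25 = - \frac{25}{4} \approx -6.25$)
$V{\left(d,B \right)} = - \frac{7}{6 + d}$
$w = \frac{1}{108}$ ($w = - \frac{1}{6 \left(-18\right)} = \left(- \frac{1}{6}\right) \left(- \frac{1}{18}\right) = \frac{1}{108} \approx 0.0092593$)
$I{\left(W,x \right)} = \frac{1}{108} + W + x$ ($I{\left(W,x \right)} = \left(W + x\right) + \frac{1}{108} = \frac{1}{108} + W + x$)
$92274 - \left(-349 + I{\left(o,V{\left(6,-4 \right)} \right)}\right) 200 = 92274 - \left(-349 - \left(\frac{337}{54} + \frac{7}{6 + 6}\right)\right) 200 = 92274 - \left(-349 - \left(\frac{337}{54} + \frac{7}{12}\right)\right) 200 = 92274 - \left(-349 - \frac{737}{108}\right) 200 = 92274 - \left(- \frac{38429}{108}\right) 200 = 92274 - - \frac{1921450}{27} = 92274 + \frac{1921450}{27} = \frac{4412848}{27}$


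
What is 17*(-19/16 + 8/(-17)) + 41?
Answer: 205/16 ≈ 12.813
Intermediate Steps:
17*(-19/16 + 8/(-17)) + 41 = 17*(-19*1/16 + 8*(-1/17)) + 41 = 17*(-19/16 - 8/17) + 41 = 17*(-451/272) + 41 = -451/16 + 41 = 205/16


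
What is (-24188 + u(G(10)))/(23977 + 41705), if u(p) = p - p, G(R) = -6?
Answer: -12094/32841 ≈ -0.36826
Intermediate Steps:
u(p) = 0
(-24188 + u(G(10)))/(23977 + 41705) = (-24188 + 0)/(23977 + 41705) = -24188/65682 = -24188*1/65682 = -12094/32841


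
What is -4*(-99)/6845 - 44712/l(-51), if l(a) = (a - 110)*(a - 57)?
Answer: -120438/47915 ≈ -2.5136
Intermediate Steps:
l(a) = (-110 + a)*(-57 + a)
-4*(-99)/6845 - 44712/l(-51) = -4*(-99)/6845 - 44712/(6270 + (-51)² - 167*(-51)) = 396*(1/6845) - 44712/(6270 + 2601 + 8517) = 396/6845 - 44712/17388 = 396/6845 - 44712*1/17388 = 396/6845 - 18/7 = -120438/47915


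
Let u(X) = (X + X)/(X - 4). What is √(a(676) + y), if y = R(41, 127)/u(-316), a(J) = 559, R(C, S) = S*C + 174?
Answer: √20492679/79 ≈ 57.302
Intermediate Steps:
R(C, S) = 174 + C*S (R(C, S) = C*S + 174 = 174 + C*S)
u(X) = 2*X/(-4 + X) (u(X) = (2*X)/(-4 + X) = 2*X/(-4 + X))
y = 215240/79 (y = (174 + 41*127)/((2*(-316)/(-4 - 316))) = (174 + 5207)/((2*(-316)/(-320))) = 5381/((2*(-316)*(-1/320))) = 5381/(79/40) = 5381*(40/79) = 215240/79 ≈ 2724.6)
√(a(676) + y) = √(559 + 215240/79) = √(259401/79) = √20492679/79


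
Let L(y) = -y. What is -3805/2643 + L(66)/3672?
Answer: -785911/539172 ≈ -1.4576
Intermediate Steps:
-3805/2643 + L(66)/3672 = -3805/2643 - 1*66/3672 = -3805*1/2643 - 66*1/3672 = -3805/2643 - 11/612 = -785911/539172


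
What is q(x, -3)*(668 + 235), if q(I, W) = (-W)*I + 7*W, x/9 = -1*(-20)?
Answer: 468657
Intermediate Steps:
x = 180 (x = 9*(-1*(-20)) = 9*20 = 180)
q(I, W) = 7*W - I*W (q(I, W) = -I*W + 7*W = 7*W - I*W)
q(x, -3)*(668 + 235) = (-3*(7 - 1*180))*(668 + 235) = -3*(7 - 180)*903 = -3*(-173)*903 = 519*903 = 468657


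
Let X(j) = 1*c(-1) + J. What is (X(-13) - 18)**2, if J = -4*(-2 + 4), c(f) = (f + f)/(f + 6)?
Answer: 17424/25 ≈ 696.96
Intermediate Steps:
c(f) = 2*f/(6 + f) (c(f) = (2*f)/(6 + f) = 2*f/(6 + f))
J = -8 (J = -4*2 = -8)
X(j) = -42/5 (X(j) = 1*(2*(-1)/(6 - 1)) - 8 = 1*(2*(-1)/5) - 8 = 1*(2*(-1)*(1/5)) - 8 = 1*(-2/5) - 8 = -2/5 - 8 = -42/5)
(X(-13) - 18)**2 = (-42/5 - 18)**2 = (-132/5)**2 = 17424/25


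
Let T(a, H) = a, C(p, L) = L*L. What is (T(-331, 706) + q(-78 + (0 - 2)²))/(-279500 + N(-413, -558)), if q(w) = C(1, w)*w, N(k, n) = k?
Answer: 405555/279913 ≈ 1.4489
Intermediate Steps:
C(p, L) = L²
q(w) = w³ (q(w) = w²*w = w³)
(T(-331, 706) + q(-78 + (0 - 2)²))/(-279500 + N(-413, -558)) = (-331 + (-78 + (0 - 2)²)³)/(-279500 - 413) = (-331 + (-78 + (-2)²)³)/(-279913) = (-331 + (-78 + 4)³)*(-1/279913) = (-331 + (-74)³)*(-1/279913) = (-331 - 405224)*(-1/279913) = -405555*(-1/279913) = 405555/279913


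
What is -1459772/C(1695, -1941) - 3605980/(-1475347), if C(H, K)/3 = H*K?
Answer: 37744638751184/14561652759795 ≈ 2.5921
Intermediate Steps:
C(H, K) = 3*H*K (C(H, K) = 3*(H*K) = 3*H*K)
-1459772/C(1695, -1941) - 3605980/(-1475347) = -1459772/(3*1695*(-1941)) - 3605980/(-1475347) = -1459772/(-9869985) - 3605980*(-1/1475347) = -1459772*(-1/9869985) + 3605980/1475347 = 1459772/9869985 + 3605980/1475347 = 37744638751184/14561652759795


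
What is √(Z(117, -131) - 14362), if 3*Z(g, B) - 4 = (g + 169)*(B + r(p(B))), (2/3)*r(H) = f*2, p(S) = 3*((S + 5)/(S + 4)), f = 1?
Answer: I*√239070/3 ≈ 162.98*I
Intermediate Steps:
p(S) = 3*(5 + S)/(4 + S) (p(S) = 3*((5 + S)/(4 + S)) = 3*(5 + S)/(4 + S))
r(H) = 3 (r(H) = 3*(1*2)/2 = (3/2)*2 = 3)
Z(g, B) = 4/3 + (3 + B)*(169 + g)/3 (Z(g, B) = 4/3 + ((g + 169)*(B + 3))/3 = 4/3 + ((169 + g)*(3 + B))/3 = 4/3 + ((3 + B)*(169 + g))/3 = 4/3 + (3 + B)*(169 + g)/3)
√(Z(117, -131) - 14362) = √((511/3 + 117 + (169/3)*(-131) + (⅓)*(-131)*117) - 14362) = √((511/3 + 117 - 22139/3 - 5109) - 14362) = √(-36604/3 - 14362) = √(-79690/3) = I*√239070/3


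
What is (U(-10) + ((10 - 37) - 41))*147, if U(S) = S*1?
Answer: -11466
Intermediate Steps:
U(S) = S
(U(-10) + ((10 - 37) - 41))*147 = (-10 + ((10 - 37) - 41))*147 = (-10 + (-27 - 41))*147 = (-10 - 68)*147 = -78*147 = -11466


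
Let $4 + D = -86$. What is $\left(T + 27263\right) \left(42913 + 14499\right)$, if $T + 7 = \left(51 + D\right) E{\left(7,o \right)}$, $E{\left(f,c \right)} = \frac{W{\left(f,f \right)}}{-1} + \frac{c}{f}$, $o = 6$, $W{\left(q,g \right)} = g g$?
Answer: $\frac{11708316220}{7} \approx 1.6726 \cdot 10^{9}$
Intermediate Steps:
$W{\left(q,g \right)} = g^{2}$
$E{\left(f,c \right)} = - f^{2} + \frac{c}{f}$ ($E{\left(f,c \right)} = \frac{f^{2}}{-1} + \frac{c}{f} = f^{2} \left(-1\right) + \frac{c}{f} = - f^{2} + \frac{c}{f}$)
$D = -90$ ($D = -4 - 86 = -90$)
$T = \frac{13094}{7}$ ($T = -7 + \left(51 - 90\right) \frac{6 - 7^{3}}{7} = -7 - 39 \frac{6 - 343}{7} = -7 - 39 \cdot \frac{1}{7} \left(-337\right) = -7 - - \frac{13143}{7} = -7 + \frac{13143}{7} = \frac{13094}{7} \approx 1870.6$)
$\left(T + 27263\right) \left(42913 + 14499\right) = \left(\frac{13094}{7} + 27263\right) \left(42913 + 14499\right) = \frac{203935}{7} \cdot 57412 = \frac{11708316220}{7}$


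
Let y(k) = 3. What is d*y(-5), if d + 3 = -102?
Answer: -315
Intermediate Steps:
d = -105 (d = -3 - 102 = -105)
d*y(-5) = -105*3 = -315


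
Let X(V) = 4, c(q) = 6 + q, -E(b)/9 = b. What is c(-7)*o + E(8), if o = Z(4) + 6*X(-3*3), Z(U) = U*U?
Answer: -112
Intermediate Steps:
E(b) = -9*b
Z(U) = U**2
o = 40 (o = 4**2 + 6*4 = 16 + 24 = 40)
c(-7)*o + E(8) = (6 - 7)*40 - 9*8 = -1*40 - 72 = -40 - 72 = -112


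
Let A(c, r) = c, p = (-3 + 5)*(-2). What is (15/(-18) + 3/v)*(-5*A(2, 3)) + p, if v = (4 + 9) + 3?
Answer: 59/24 ≈ 2.4583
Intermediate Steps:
p = -4 (p = 2*(-2) = -4)
v = 16 (v = 13 + 3 = 16)
(15/(-18) + 3/v)*(-5*A(2, 3)) + p = (15/(-18) + 3/16)*(-5*2) - 4 = (15*(-1/18) + 3*(1/16))*(-10) - 4 = (-5/6 + 3/16)*(-10) - 4 = -31/48*(-10) - 4 = 155/24 - 4 = 59/24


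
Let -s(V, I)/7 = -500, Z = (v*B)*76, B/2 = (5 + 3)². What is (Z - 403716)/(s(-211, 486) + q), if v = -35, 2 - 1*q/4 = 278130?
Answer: 186049/277253 ≈ 0.67104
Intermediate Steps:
q = -1112512 (q = 8 - 4*278130 = 8 - 1112520 = -1112512)
B = 128 (B = 2*(5 + 3)² = 2*8² = 2*64 = 128)
Z = -340480 (Z = -35*128*76 = -4480*76 = -340480)
s(V, I) = 3500 (s(V, I) = -7*(-500) = 3500)
(Z - 403716)/(s(-211, 486) + q) = (-340480 - 403716)/(3500 - 1112512) = -744196/(-1109012) = -744196*(-1/1109012) = 186049/277253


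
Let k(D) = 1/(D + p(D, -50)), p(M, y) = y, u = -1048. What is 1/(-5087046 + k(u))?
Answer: -1098/5585576509 ≈ -1.9658e-7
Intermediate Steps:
k(D) = 1/(-50 + D) (k(D) = 1/(D - 50) = 1/(-50 + D))
1/(-5087046 + k(u)) = 1/(-5087046 + 1/(-50 - 1048)) = 1/(-5087046 + 1/(-1098)) = 1/(-5087046 - 1/1098) = 1/(-5585576509/1098) = -1098/5585576509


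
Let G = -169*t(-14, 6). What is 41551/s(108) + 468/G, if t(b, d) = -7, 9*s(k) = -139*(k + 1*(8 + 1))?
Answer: -285853/12649 ≈ -22.599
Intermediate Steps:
s(k) = -139 - 139*k/9 (s(k) = (-139*(k + 1*(8 + 1)))/9 = (-139*(k + 1*9))/9 = (-139*(k + 9))/9 = (-139*(9 + k))/9 = (-1251 - 139*k)/9 = -139 - 139*k/9)
G = 1183 (G = -169*(-7) = 1183)
41551/s(108) + 468/G = 41551/(-139 - 139/9*108) + 468/1183 = 41551/(-139 - 1668) + 468*(1/1183) = 41551/(-1807) + 36/91 = 41551*(-1/1807) + 36/91 = -41551/1807 + 36/91 = -285853/12649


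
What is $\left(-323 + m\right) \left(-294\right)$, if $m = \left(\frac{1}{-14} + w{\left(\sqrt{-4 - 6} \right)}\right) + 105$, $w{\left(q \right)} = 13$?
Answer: $60291$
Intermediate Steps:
$m = \frac{1651}{14}$ ($m = \left(\frac{1}{-14} + 13\right) + 105 = \left(- \frac{1}{14} + 13\right) + 105 = \frac{181}{14} + 105 = \frac{1651}{14} \approx 117.93$)
$\left(-323 + m\right) \left(-294\right) = \left(-323 + \frac{1651}{14}\right) \left(-294\right) = \left(- \frac{2871}{14}\right) \left(-294\right) = 60291$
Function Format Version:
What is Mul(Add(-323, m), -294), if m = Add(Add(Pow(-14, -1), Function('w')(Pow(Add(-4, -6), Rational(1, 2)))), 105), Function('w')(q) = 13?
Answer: 60291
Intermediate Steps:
m = Rational(1651, 14) (m = Add(Add(Pow(-14, -1), 13), 105) = Add(Add(Rational(-1, 14), 13), 105) = Add(Rational(181, 14), 105) = Rational(1651, 14) ≈ 117.93)
Mul(Add(-323, m), -294) = Mul(Add(-323, Rational(1651, 14)), -294) = Mul(Rational(-2871, 14), -294) = 60291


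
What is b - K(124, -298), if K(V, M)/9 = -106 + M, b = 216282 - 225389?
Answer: -5471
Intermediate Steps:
b = -9107
K(V, M) = -954 + 9*M (K(V, M) = 9*(-106 + M) = -954 + 9*M)
b - K(124, -298) = -9107 - (-954 + 9*(-298)) = -9107 - (-954 - 2682) = -9107 - 1*(-3636) = -9107 + 3636 = -5471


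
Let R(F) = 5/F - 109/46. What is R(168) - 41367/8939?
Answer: -34379941/4934328 ≈ -6.9675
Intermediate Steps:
R(F) = -109/46 + 5/F (R(F) = 5/F - 109*1/46 = 5/F - 109/46 = -109/46 + 5/F)
R(168) - 41367/8939 = (-109/46 + 5/168) - 41367/8939 = -9041/3864 - 41367/8939 = -34379941/4934328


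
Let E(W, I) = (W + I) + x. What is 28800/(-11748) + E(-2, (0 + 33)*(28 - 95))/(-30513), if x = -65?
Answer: -71001038/29872227 ≈ -2.3768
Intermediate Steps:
E(W, I) = -65 + I + W (E(W, I) = (W + I) - 65 = (I + W) - 65 = -65 + I + W)
28800/(-11748) + E(-2, (0 + 33)*(28 - 95))/(-30513) = 28800/(-11748) + (-65 + (0 + 33)*(28 - 95) - 2)/(-30513) = 28800*(-1/11748) + (-65 + 33*(-67) - 2)*(-1/30513) = -2400/979 + (-65 - 2211 - 2)*(-1/30513) = -2400/979 - 2278*(-1/30513) = -2400/979 + 2278/30513 = -71001038/29872227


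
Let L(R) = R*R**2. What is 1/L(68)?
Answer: 1/314432 ≈ 3.1803e-6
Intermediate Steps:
L(R) = R**3
1/L(68) = 1/(68**3) = 1/314432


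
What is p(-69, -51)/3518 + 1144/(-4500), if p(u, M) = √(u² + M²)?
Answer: -286/1125 + 3*√818/3518 ≈ -0.22983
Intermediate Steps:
p(u, M) = √(M² + u²)
p(-69, -51)/3518 + 1144/(-4500) = √((-51)² + (-69)²)/3518 + 1144/(-4500) = √(2601 + 4761)*(1/3518) + 1144*(-1/4500) = √7362*(1/3518) - 286/1125 = (3*√818)*(1/3518) - 286/1125 = 3*√818/3518 - 286/1125 = -286/1125 + 3*√818/3518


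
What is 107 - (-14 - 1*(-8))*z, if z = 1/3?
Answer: 109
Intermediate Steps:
z = 1/3 ≈ 0.33333
107 - (-14 - 1*(-8))*z = 107 - (-14 - 1*(-8))/3 = 107 - (-14 + 8)/3 = 107 - (-6)/3 = 107 - 1*(-2) = 107 + 2 = 109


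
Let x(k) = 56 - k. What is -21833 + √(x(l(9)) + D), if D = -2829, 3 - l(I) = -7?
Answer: -21833 + 11*I*√23 ≈ -21833.0 + 52.754*I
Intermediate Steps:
l(I) = 10 (l(I) = 3 - 1*(-7) = 3 + 7 = 10)
-21833 + √(x(l(9)) + D) = -21833 + √((56 - 1*10) - 2829) = -21833 + √((56 - 10) - 2829) = -21833 + √(46 - 2829) = -21833 + √(-2783) = -21833 + 11*I*√23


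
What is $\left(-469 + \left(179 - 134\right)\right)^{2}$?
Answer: $179776$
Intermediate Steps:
$\left(-469 + \left(179 - 134\right)\right)^{2} = \left(-469 + 45\right)^{2} = \left(-424\right)^{2} = 179776$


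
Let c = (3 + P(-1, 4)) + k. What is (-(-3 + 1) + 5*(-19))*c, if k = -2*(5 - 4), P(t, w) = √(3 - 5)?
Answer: -93 - 93*I*√2 ≈ -93.0 - 131.52*I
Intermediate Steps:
P(t, w) = I*√2 (P(t, w) = √(-2) = I*√2)
k = -2 (k = -2*1 = -2)
c = 1 + I*√2 (c = (3 + I*√2) - 2 = 1 + I*√2 ≈ 1.0 + 1.4142*I)
(-(-3 + 1) + 5*(-19))*c = (-(-3 + 1) + 5*(-19))*(1 + I*√2) = (-1*(-2) - 95)*(1 + I*√2) = (2 - 95)*(1 + I*√2) = -93*(1 + I*√2) = -93 - 93*I*√2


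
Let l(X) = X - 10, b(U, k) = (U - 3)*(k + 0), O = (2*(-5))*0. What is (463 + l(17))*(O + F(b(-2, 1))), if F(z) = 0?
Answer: 0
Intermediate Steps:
O = 0 (O = -10*0 = 0)
b(U, k) = k*(-3 + U) (b(U, k) = (-3 + U)*k = k*(-3 + U))
l(X) = -10 + X
(463 + l(17))*(O + F(b(-2, 1))) = (463 + (-10 + 17))*(0 + 0) = (463 + 7)*0 = 470*0 = 0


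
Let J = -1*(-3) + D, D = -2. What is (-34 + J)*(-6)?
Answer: 198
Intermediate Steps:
J = 1 (J = -1*(-3) - 2 = 3 - 2 = 1)
(-34 + J)*(-6) = (-34 + 1)*(-6) = -33*(-6) = 198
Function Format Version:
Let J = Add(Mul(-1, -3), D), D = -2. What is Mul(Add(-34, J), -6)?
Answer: 198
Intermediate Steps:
J = 1 (J = Add(Mul(-1, -3), -2) = Add(3, -2) = 1)
Mul(Add(-34, J), -6) = Mul(Add(-34, 1), -6) = Mul(-33, -6) = 198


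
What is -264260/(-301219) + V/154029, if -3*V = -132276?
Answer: 53985051688/46396461351 ≈ 1.1636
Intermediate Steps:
V = 44092 (V = -⅓*(-132276) = 44092)
-264260/(-301219) + V/154029 = -264260/(-301219) + 44092/154029 = -264260*(-1/301219) + 44092*(1/154029) = 264260/301219 + 44092/154029 = 53985051688/46396461351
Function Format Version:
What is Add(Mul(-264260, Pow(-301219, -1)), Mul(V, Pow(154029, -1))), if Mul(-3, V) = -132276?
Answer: Rational(53985051688, 46396461351) ≈ 1.1636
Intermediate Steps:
V = 44092 (V = Mul(Rational(-1, 3), -132276) = 44092)
Add(Mul(-264260, Pow(-301219, -1)), Mul(V, Pow(154029, -1))) = Add(Mul(-264260, Pow(-301219, -1)), Mul(44092, Pow(154029, -1))) = Add(Mul(-264260, Rational(-1, 301219)), Mul(44092, Rational(1, 154029))) = Add(Rational(264260, 301219), Rational(44092, 154029)) = Rational(53985051688, 46396461351)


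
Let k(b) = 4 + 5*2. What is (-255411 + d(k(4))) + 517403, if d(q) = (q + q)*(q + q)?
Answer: 262776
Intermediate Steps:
k(b) = 14 (k(b) = 4 + 10 = 14)
d(q) = 4*q² (d(q) = (2*q)*(2*q) = 4*q²)
(-255411 + d(k(4))) + 517403 = (-255411 + 4*14²) + 517403 = (-255411 + 4*196) + 517403 = (-255411 + 784) + 517403 = -254627 + 517403 = 262776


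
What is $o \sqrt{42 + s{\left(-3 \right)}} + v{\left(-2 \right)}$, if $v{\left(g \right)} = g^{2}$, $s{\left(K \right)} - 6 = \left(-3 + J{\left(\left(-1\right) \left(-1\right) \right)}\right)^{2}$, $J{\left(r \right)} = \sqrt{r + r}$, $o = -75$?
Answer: $4 - 75 \sqrt{59 - 6 \sqrt{2}} \approx -529.05$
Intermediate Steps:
$J{\left(r \right)} = \sqrt{2} \sqrt{r}$ ($J{\left(r \right)} = \sqrt{2 r} = \sqrt{2} \sqrt{r}$)
$s{\left(K \right)} = 6 + \left(-3 + \sqrt{2}\right)^{2}$ ($s{\left(K \right)} = 6 + \left(-3 + \sqrt{2} \sqrt{\left(-1\right) \left(-1\right)}\right)^{2} = 6 + \left(-3 + \sqrt{2} \sqrt{1}\right)^{2} = 6 + \left(-3 + \sqrt{2} \cdot 1\right)^{2} = 6 + \left(-3 + \sqrt{2}\right)^{2}$)
$o \sqrt{42 + s{\left(-3 \right)}} + v{\left(-2 \right)} = - 75 \sqrt{42 + \left(17 - 6 \sqrt{2}\right)} + \left(-2\right)^{2} = - 75 \sqrt{59 - 6 \sqrt{2}} + 4 = 4 - 75 \sqrt{59 - 6 \sqrt{2}}$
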